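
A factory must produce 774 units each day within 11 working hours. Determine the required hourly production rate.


Formula: Production Rate = Daily Demand / Available Hours
Rate = 774 units/day / 11 hours/day
Rate = 70.4 units/hour

70.4 units/hour


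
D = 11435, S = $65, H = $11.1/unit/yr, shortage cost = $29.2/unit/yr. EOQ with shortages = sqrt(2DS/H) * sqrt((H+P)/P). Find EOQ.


Formula: EOQ* = sqrt(2DS/H) * sqrt((H+P)/P)
Base EOQ = sqrt(2*11435*65/11.1) = 365.96 units
Correction = sqrt((11.1+29.2)/29.2) = 1.17479
EOQ* = 365.96 * 1.17479 = 429.9 units

429.9 units


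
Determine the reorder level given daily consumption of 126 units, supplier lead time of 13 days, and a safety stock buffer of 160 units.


Formula: ROP = (Daily Demand * Lead Time) + Safety Stock
Demand during lead time = 126 * 13 = 1638 units
ROP = 1638 + 160 = 1798 units

1798 units


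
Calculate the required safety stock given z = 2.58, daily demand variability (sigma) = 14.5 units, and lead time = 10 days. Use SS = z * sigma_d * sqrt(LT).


Formula: SS = z * sigma_d * sqrt(LT)
sqrt(LT) = sqrt(10) = 3.1623
SS = 2.58 * 14.5 * 3.1623
SS = 118.3 units

118.3 units


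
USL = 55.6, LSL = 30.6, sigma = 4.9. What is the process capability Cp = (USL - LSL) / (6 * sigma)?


Cp = (55.6 - 30.6) / (6 * 4.9)

0.85


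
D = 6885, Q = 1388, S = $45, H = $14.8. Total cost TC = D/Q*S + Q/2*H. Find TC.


TC = 6885/1388 * 45 + 1388/2 * 14.8

$10494.42


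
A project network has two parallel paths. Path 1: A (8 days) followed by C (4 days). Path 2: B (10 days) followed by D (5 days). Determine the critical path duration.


Path 1 = 8 + 4 = 12 days
Path 2 = 10 + 5 = 15 days
Duration = max(12, 15) = 15 days

15 days


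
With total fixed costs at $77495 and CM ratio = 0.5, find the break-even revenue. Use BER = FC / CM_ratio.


Formula: BER = Fixed Costs / Contribution Margin Ratio
BER = $77495 / 0.5
BER = $154990.00 (to the nearest cent)

$154990.00


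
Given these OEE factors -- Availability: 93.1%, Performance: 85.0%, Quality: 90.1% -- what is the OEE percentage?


Formula: OEE = Availability * Performance * Quality / 10000
A * P = 93.1% * 85.0% / 100 = 79.14%
OEE = 79.14% * 90.1% / 100 = 71.3%

71.3%


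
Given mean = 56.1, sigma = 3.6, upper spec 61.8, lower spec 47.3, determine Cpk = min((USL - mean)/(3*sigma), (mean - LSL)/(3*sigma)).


Cpu = (61.8 - 56.1) / (3 * 3.6) = 0.53
Cpl = (56.1 - 47.3) / (3 * 3.6) = 0.81
Cpk = min(0.53, 0.81) = 0.53

0.53


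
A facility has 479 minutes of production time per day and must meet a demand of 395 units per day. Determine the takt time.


Formula: Takt Time = Available Production Time / Customer Demand
Takt = 479 min/day / 395 units/day
Takt = 1.21 min/unit

1.21 min/unit


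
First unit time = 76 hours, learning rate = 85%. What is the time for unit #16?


Formula: T_n = T_1 * (learning_rate)^(log2(n)) where learning_rate = rate/100
Doublings = log2(16) = 4
T_n = 76 * 0.85^4
T_n = 76 * 0.522 = 39.7 hours

39.7 hours


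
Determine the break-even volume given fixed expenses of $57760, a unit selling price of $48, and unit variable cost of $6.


Formula: BEQ = Fixed Costs / (Price - Variable Cost)
Contribution margin = $48 - $6 = $42/unit
BEQ = ceil($57760 / $42/unit) = ceil(1375.24) = 1376 units

1376 units


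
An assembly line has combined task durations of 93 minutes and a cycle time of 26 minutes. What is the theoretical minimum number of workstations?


Formula: N_min = ceil(Sum of Task Times / Cycle Time)
N_min = ceil(93 min / 26 min) = ceil(3.5769)
N_min = 4 stations

4


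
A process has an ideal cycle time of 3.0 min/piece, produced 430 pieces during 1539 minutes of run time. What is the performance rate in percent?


Formula: Performance = (Ideal CT * Total Count) / Run Time * 100
Ideal output time = 3.0 * 430 = 1290.0 min
Performance = 1290.0 / 1539 * 100 = 83.8%

83.8%


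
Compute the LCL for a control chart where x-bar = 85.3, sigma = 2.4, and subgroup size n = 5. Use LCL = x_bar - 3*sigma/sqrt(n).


LCL = 85.3 - 3 * 2.4 / sqrt(5)

82.08


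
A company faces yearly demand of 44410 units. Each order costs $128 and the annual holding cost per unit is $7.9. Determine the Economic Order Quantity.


Formula: EOQ = sqrt(2 * D * S / H)
Numerator: 2 * 44410 * 128 = 11368960
2DS/H = 11368960 / 7.9 = 1439108.9
EOQ = sqrt(1439108.9) = 1199.6 units

1199.6 units


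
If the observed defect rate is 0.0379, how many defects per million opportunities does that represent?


DPMO = defect_rate * 1000000 = 0.0379 * 1000000

37900


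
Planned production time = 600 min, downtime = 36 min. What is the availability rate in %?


Formula: Availability = (Planned Time - Downtime) / Planned Time * 100
Uptime = 600 - 36 = 564 min
Availability = 564 / 600 * 100 = 94.0%

94.0%


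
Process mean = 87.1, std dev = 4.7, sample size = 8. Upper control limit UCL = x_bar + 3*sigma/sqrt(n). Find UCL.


UCL = 87.1 + 3 * 4.7 / sqrt(8)

92.09


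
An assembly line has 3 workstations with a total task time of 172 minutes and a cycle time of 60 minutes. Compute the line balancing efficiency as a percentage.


Formula: Efficiency = Sum of Task Times / (N_stations * CT) * 100
Total station capacity = 3 stations * 60 min = 180 min
Efficiency = 172 / 180 * 100 = 95.6%

95.6%


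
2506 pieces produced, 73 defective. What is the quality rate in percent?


Formula: Quality Rate = Good Pieces / Total Pieces * 100
Good pieces = 2506 - 73 = 2433
QR = 2433 / 2506 * 100 = 97.1%

97.1%


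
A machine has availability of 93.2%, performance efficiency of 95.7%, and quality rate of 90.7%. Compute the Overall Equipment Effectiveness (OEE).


Formula: OEE = Availability * Performance * Quality / 10000
A * P = 93.2% * 95.7% / 100 = 89.19%
OEE = 89.19% * 90.7% / 100 = 80.9%

80.9%


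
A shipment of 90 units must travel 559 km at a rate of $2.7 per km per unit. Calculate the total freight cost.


TC = dist * cost * units = 559 * 2.7 * 90 = $135837.00

$135837.00


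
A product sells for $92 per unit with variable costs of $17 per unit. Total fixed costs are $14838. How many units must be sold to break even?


Formula: BEQ = Fixed Costs / (Price - Variable Cost)
Contribution margin = $92 - $17 = $75/unit
BEQ = ceil($14838 / $75/unit) = ceil(197.84) = 198 units

198 units


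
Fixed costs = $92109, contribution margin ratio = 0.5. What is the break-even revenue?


Formula: BER = Fixed Costs / Contribution Margin Ratio
BER = $92109 / 0.5
BER = $184218.00 (to the nearest cent)

$184218.00


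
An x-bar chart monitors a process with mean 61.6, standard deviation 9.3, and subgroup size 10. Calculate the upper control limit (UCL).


UCL = 61.6 + 3 * 9.3 / sqrt(10)

70.42


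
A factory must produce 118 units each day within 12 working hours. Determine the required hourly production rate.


Formula: Production Rate = Daily Demand / Available Hours
Rate = 118 units/day / 12 hours/day
Rate = 9.8 units/hour

9.8 units/hour


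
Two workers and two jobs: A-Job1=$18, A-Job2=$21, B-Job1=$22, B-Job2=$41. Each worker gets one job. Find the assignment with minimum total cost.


Option 1: A->1 + B->2 = $18 + $41 = $59
Option 2: A->2 + B->1 = $21 + $22 = $43
Min cost = min($59, $43) = $43

$43


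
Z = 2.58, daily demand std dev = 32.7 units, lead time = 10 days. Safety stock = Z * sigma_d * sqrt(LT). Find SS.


Formula: SS = z * sigma_d * sqrt(LT)
sqrt(LT) = sqrt(10) = 3.1623
SS = 2.58 * 32.7 * 3.1623
SS = 266.8 units

266.8 units


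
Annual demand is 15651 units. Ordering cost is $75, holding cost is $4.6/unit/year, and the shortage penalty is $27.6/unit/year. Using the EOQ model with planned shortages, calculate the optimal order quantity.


Formula: EOQ* = sqrt(2DS/H) * sqrt((H+P)/P)
Base EOQ = sqrt(2*15651*75/4.6) = 714.39 units
Correction = sqrt((4.6+27.6)/27.6) = 1.08012
EOQ* = 714.39 * 1.08012 = 771.6 units

771.6 units


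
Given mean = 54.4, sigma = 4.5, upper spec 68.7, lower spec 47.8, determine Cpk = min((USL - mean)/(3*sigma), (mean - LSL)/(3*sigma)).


Cpu = (68.7 - 54.4) / (3 * 4.5) = 1.06
Cpl = (54.4 - 47.8) / (3 * 4.5) = 0.49
Cpk = min(1.06, 0.49) = 0.49

0.49


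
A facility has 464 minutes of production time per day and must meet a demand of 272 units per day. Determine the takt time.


Formula: Takt Time = Available Production Time / Customer Demand
Takt = 464 min/day / 272 units/day
Takt = 1.71 min/unit

1.71 min/unit


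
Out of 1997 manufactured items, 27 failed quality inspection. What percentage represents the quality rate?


Formula: Quality Rate = Good Pieces / Total Pieces * 100
Good pieces = 1997 - 27 = 1970
QR = 1970 / 1997 * 100 = 98.6%

98.6%


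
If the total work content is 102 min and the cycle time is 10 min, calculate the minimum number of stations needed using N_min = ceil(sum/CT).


Formula: N_min = ceil(Sum of Task Times / Cycle Time)
N_min = ceil(102 min / 10 min) = ceil(10.2)
N_min = 11 stations

11


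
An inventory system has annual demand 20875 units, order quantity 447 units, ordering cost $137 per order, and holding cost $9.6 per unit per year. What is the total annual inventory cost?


TC = 20875/447 * 137 + 447/2 * 9.6

$8543.53


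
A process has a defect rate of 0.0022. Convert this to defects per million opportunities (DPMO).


DPMO = defect_rate * 1000000 = 0.0022 * 1000000

2200


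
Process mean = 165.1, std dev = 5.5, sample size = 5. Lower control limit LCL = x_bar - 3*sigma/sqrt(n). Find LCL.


LCL = 165.1 - 3 * 5.5 / sqrt(5)

157.72


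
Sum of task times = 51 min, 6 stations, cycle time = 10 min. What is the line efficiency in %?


Formula: Efficiency = Sum of Task Times / (N_stations * CT) * 100
Total station capacity = 6 stations * 10 min = 60 min
Efficiency = 51 / 60 * 100 = 85.0%

85.0%


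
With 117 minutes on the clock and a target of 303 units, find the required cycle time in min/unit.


Formula: CT = Available Time / Number of Units
CT = 117 min / 303 units
CT = 0.39 min/unit

0.39 min/unit


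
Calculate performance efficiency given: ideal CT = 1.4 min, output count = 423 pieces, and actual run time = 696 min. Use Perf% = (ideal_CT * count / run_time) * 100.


Formula: Performance = (Ideal CT * Total Count) / Run Time * 100
Ideal output time = 1.4 * 423 = 592.2 min
Performance = 592.2 / 696 * 100 = 85.1%

85.1%


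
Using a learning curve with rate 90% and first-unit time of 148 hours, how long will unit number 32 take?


Formula: T_n = T_1 * (learning_rate)^(log2(n)) where learning_rate = rate/100
Doublings = log2(32) = 5
T_n = 148 * 0.9^5
T_n = 148 * 0.5905 = 87.4 hours

87.4 hours


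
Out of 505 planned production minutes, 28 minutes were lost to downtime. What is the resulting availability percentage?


Formula: Availability = (Planned Time - Downtime) / Planned Time * 100
Uptime = 505 - 28 = 477 min
Availability = 477 / 505 * 100 = 94.5%

94.5%


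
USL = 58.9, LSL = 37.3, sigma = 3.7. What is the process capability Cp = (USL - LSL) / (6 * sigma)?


Cp = (58.9 - 37.3) / (6 * 3.7)

0.97


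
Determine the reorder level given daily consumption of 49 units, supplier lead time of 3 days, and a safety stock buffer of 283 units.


Formula: ROP = (Daily Demand * Lead Time) + Safety Stock
Demand during lead time = 49 * 3 = 147 units
ROP = 147 + 283 = 430 units

430 units


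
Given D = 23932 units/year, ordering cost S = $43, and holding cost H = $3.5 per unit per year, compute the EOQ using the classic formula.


Formula: EOQ = sqrt(2 * D * S / H)
Numerator: 2 * 23932 * 43 = 2058152
2DS/H = 2058152 / 3.5 = 588043.4
EOQ = sqrt(588043.4) = 766.8 units

766.8 units


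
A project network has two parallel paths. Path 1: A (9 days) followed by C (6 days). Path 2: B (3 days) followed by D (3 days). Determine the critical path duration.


Path 1 = 9 + 6 = 15 days
Path 2 = 3 + 3 = 6 days
Duration = max(15, 6) = 15 days

15 days


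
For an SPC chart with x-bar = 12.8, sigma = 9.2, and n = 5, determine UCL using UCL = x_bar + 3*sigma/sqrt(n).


UCL = 12.8 + 3 * 9.2 / sqrt(5)

25.14


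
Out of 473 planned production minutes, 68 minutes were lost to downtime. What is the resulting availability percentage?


Formula: Availability = (Planned Time - Downtime) / Planned Time * 100
Uptime = 473 - 68 = 405 min
Availability = 405 / 473 * 100 = 85.6%

85.6%


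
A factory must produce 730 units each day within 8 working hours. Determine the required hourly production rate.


Formula: Production Rate = Daily Demand / Available Hours
Rate = 730 units/day / 8 hours/day
Rate = 91.3 units/hour

91.3 units/hour


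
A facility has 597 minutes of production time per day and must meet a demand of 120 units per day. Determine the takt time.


Formula: Takt Time = Available Production Time / Customer Demand
Takt = 597 min/day / 120 units/day
Takt = 4.98 min/unit

4.98 min/unit


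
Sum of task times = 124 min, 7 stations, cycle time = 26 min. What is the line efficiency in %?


Formula: Efficiency = Sum of Task Times / (N_stations * CT) * 100
Total station capacity = 7 stations * 26 min = 182 min
Efficiency = 124 / 182 * 100 = 68.1%

68.1%


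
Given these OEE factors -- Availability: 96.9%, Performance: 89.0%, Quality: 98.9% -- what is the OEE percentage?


Formula: OEE = Availability * Performance * Quality / 10000
A * P = 96.9% * 89.0% / 100 = 86.24%
OEE = 86.24% * 98.9% / 100 = 85.3%

85.3%


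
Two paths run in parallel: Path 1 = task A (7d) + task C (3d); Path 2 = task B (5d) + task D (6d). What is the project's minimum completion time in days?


Path 1 = 7 + 3 = 10 days
Path 2 = 5 + 6 = 11 days
Duration = max(10, 11) = 11 days

11 days


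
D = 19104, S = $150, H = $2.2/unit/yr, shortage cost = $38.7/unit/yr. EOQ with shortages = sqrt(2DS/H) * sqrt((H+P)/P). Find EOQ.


Formula: EOQ* = sqrt(2DS/H) * sqrt((H+P)/P)
Base EOQ = sqrt(2*19104*150/2.2) = 1614.03 units
Correction = sqrt((2.2+38.7)/38.7) = 1.02803
EOQ* = 1614.03 * 1.02803 = 1659.3 units

1659.3 units


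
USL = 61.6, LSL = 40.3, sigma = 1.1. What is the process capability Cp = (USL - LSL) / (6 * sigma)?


Cp = (61.6 - 40.3) / (6 * 1.1)

3.23


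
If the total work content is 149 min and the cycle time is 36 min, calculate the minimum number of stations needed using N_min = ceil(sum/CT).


Formula: N_min = ceil(Sum of Task Times / Cycle Time)
N_min = ceil(149 min / 36 min) = ceil(4.1389)
N_min = 5 stations

5


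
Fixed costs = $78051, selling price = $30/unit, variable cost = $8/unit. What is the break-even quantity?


Formula: BEQ = Fixed Costs / (Price - Variable Cost)
Contribution margin = $30 - $8 = $22/unit
BEQ = ceil($78051 / $22/unit) = ceil(3547.77) = 3548 units

3548 units


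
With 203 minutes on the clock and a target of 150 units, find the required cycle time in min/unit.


Formula: CT = Available Time / Number of Units
CT = 203 min / 150 units
CT = 1.35 min/unit

1.35 min/unit


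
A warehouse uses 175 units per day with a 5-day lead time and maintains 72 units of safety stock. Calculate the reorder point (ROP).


Formula: ROP = (Daily Demand * Lead Time) + Safety Stock
Demand during lead time = 175 * 5 = 875 units
ROP = 875 + 72 = 947 units

947 units


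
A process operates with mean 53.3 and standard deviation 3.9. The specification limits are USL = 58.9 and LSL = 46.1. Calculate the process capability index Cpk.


Cpu = (58.9 - 53.3) / (3 * 3.9) = 0.48
Cpl = (53.3 - 46.1) / (3 * 3.9) = 0.62
Cpk = min(0.48, 0.62) = 0.48

0.48


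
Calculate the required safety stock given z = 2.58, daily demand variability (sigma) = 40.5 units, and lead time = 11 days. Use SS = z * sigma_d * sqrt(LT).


Formula: SS = z * sigma_d * sqrt(LT)
sqrt(LT) = sqrt(11) = 3.3166
SS = 2.58 * 40.5 * 3.3166
SS = 346.6 units

346.6 units


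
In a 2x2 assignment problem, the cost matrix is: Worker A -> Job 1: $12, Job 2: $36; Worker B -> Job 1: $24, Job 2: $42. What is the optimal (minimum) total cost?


Option 1: A->1 + B->2 = $12 + $42 = $54
Option 2: A->2 + B->1 = $36 + $24 = $60
Min cost = min($54, $60) = $54

$54


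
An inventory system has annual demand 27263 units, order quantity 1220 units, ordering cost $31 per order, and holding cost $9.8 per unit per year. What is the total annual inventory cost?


TC = 27263/1220 * 31 + 1220/2 * 9.8

$6670.75


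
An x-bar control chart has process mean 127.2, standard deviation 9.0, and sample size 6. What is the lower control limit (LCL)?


LCL = 127.2 - 3 * 9.0 / sqrt(6)

116.18


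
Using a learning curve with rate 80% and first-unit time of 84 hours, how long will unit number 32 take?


Formula: T_n = T_1 * (learning_rate)^(log2(n)) where learning_rate = rate/100
Doublings = log2(32) = 5
T_n = 84 * 0.8^5
T_n = 84 * 0.3277 = 27.5 hours

27.5 hours


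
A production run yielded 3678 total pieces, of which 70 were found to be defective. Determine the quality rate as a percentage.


Formula: Quality Rate = Good Pieces / Total Pieces * 100
Good pieces = 3678 - 70 = 3608
QR = 3608 / 3678 * 100 = 98.1%

98.1%


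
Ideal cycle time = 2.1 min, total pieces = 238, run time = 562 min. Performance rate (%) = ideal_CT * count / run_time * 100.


Formula: Performance = (Ideal CT * Total Count) / Run Time * 100
Ideal output time = 2.1 * 238 = 499.8 min
Performance = 499.8 / 562 * 100 = 88.9%

88.9%


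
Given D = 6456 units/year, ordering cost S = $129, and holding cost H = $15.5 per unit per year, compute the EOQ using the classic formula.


Formula: EOQ = sqrt(2 * D * S / H)
Numerator: 2 * 6456 * 129 = 1665648
2DS/H = 1665648 / 15.5 = 107461.2
EOQ = sqrt(107461.2) = 327.8 units

327.8 units


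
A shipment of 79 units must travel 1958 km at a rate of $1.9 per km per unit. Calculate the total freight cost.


TC = dist * cost * units = 1958 * 1.9 * 79 = $293895.80

$293895.80


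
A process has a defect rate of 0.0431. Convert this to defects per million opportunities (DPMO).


DPMO = defect_rate * 1000000 = 0.0431 * 1000000

43100


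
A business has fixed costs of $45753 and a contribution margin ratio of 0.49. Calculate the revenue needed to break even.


Formula: BER = Fixed Costs / Contribution Margin Ratio
BER = $45753 / 0.49
BER = $93373.47 (to the nearest cent)

$93373.47


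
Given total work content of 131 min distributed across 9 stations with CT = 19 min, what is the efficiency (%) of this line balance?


Formula: Efficiency = Sum of Task Times / (N_stations * CT) * 100
Total station capacity = 9 stations * 19 min = 171 min
Efficiency = 131 / 171 * 100 = 76.6%

76.6%


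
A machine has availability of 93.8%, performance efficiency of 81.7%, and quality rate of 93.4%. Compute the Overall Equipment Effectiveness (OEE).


Formula: OEE = Availability * Performance * Quality / 10000
A * P = 93.8% * 81.7% / 100 = 76.63%
OEE = 76.63% * 93.4% / 100 = 71.6%

71.6%


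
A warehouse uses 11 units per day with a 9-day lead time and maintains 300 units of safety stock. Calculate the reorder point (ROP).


Formula: ROP = (Daily Demand * Lead Time) + Safety Stock
Demand during lead time = 11 * 9 = 99 units
ROP = 99 + 300 = 399 units

399 units


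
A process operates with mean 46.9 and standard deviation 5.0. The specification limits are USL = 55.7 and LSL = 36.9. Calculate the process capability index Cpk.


Cpu = (55.7 - 46.9) / (3 * 5.0) = 0.59
Cpl = (46.9 - 36.9) / (3 * 5.0) = 0.67
Cpk = min(0.59, 0.67) = 0.59

0.59


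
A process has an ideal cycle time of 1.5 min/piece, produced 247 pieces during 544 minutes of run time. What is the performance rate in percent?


Formula: Performance = (Ideal CT * Total Count) / Run Time * 100
Ideal output time = 1.5 * 247 = 370.5 min
Performance = 370.5 / 544 * 100 = 68.1%

68.1%


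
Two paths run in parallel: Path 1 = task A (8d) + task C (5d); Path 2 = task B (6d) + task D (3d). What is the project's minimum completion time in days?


Path 1 = 8 + 5 = 13 days
Path 2 = 6 + 3 = 9 days
Duration = max(13, 9) = 13 days

13 days


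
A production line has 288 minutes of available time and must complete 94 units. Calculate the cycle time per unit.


Formula: CT = Available Time / Number of Units
CT = 288 min / 94 units
CT = 3.06 min/unit

3.06 min/unit


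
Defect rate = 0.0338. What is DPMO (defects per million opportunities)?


DPMO = defect_rate * 1000000 = 0.0338 * 1000000

33800


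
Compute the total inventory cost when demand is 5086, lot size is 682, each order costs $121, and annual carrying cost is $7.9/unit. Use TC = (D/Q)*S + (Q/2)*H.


TC = 5086/682 * 121 + 682/2 * 7.9

$3596.25


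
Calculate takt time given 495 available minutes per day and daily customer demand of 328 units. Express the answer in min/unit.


Formula: Takt Time = Available Production Time / Customer Demand
Takt = 495 min/day / 328 units/day
Takt = 1.51 min/unit

1.51 min/unit


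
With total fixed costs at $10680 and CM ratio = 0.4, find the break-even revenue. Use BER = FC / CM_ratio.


Formula: BER = Fixed Costs / Contribution Margin Ratio
BER = $10680 / 0.4
BER = $26700.00 (to the nearest cent)

$26700.00


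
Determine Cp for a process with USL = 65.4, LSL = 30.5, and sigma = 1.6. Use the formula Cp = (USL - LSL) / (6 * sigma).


Cp = (65.4 - 30.5) / (6 * 1.6)

3.64


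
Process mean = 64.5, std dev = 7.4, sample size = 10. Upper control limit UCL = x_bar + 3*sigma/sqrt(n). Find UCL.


UCL = 64.5 + 3 * 7.4 / sqrt(10)

71.52


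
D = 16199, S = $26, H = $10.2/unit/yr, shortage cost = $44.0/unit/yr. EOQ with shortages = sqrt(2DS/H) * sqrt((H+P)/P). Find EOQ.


Formula: EOQ* = sqrt(2DS/H) * sqrt((H+P)/P)
Base EOQ = sqrt(2*16199*26/10.2) = 287.37 units
Correction = sqrt((10.2+44.0)/44.0) = 1.10987
EOQ* = 287.37 * 1.10987 = 318.9 units

318.9 units


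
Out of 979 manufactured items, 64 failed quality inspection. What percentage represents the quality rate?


Formula: Quality Rate = Good Pieces / Total Pieces * 100
Good pieces = 979 - 64 = 915
QR = 915 / 979 * 100 = 93.5%

93.5%


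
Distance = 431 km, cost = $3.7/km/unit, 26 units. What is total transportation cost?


TC = dist * cost * units = 431 * 3.7 * 26 = $41462.20

$41462.20


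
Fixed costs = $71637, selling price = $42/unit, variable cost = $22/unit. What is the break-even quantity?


Formula: BEQ = Fixed Costs / (Price - Variable Cost)
Contribution margin = $42 - $22 = $20/unit
BEQ = ceil($71637 / $20/unit) = ceil(3581.85) = 3582 units

3582 units


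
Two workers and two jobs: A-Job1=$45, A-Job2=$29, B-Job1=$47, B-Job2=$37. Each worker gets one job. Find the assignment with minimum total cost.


Option 1: A->1 + B->2 = $45 + $37 = $82
Option 2: A->2 + B->1 = $29 + $47 = $76
Min cost = min($82, $76) = $76

$76


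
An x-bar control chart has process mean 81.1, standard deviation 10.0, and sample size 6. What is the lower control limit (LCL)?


LCL = 81.1 - 3 * 10.0 / sqrt(6)

68.85


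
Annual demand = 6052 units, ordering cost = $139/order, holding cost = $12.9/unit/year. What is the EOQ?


Formula: EOQ = sqrt(2 * D * S / H)
Numerator: 2 * 6052 * 139 = 1682456
2DS/H = 1682456 / 12.9 = 130422.9
EOQ = sqrt(130422.9) = 361.1 units

361.1 units


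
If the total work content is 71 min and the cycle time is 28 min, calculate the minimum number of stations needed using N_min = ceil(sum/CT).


Formula: N_min = ceil(Sum of Task Times / Cycle Time)
N_min = ceil(71 min / 28 min) = ceil(2.5357)
N_min = 3 stations

3


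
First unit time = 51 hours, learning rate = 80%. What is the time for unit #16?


Formula: T_n = T_1 * (learning_rate)^(log2(n)) where learning_rate = rate/100
Doublings = log2(16) = 4
T_n = 51 * 0.8^4
T_n = 51 * 0.4096 = 20.9 hours

20.9 hours


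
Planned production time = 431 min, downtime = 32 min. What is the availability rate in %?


Formula: Availability = (Planned Time - Downtime) / Planned Time * 100
Uptime = 431 - 32 = 399 min
Availability = 399 / 431 * 100 = 92.6%

92.6%


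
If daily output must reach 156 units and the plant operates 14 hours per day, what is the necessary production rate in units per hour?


Formula: Production Rate = Daily Demand / Available Hours
Rate = 156 units/day / 14 hours/day
Rate = 11.1 units/hour

11.1 units/hour


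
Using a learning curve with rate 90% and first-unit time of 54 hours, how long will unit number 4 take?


Formula: T_n = T_1 * (learning_rate)^(log2(n)) where learning_rate = rate/100
Doublings = log2(4) = 2
T_n = 54 * 0.9^2
T_n = 54 * 0.81 = 43.7 hours

43.7 hours


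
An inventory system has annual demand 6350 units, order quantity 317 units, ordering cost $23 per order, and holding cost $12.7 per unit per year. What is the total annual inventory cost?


TC = 6350/317 * 23 + 317/2 * 12.7

$2473.68


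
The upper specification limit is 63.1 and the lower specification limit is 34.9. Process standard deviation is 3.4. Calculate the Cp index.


Cp = (63.1 - 34.9) / (6 * 3.4)

1.38


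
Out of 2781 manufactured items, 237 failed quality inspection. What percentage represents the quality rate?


Formula: Quality Rate = Good Pieces / Total Pieces * 100
Good pieces = 2781 - 237 = 2544
QR = 2544 / 2781 * 100 = 91.5%

91.5%


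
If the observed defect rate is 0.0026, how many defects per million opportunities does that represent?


DPMO = defect_rate * 1000000 = 0.0026 * 1000000

2600


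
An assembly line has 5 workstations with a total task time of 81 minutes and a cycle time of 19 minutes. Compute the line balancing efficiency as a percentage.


Formula: Efficiency = Sum of Task Times / (N_stations * CT) * 100
Total station capacity = 5 stations * 19 min = 95 min
Efficiency = 81 / 95 * 100 = 85.3%

85.3%


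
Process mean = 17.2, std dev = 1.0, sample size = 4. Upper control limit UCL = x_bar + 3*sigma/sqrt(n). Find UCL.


UCL = 17.2 + 3 * 1.0 / sqrt(4)

18.7


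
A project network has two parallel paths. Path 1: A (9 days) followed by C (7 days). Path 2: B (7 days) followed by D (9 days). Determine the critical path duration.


Path 1 = 9 + 7 = 16 days
Path 2 = 7 + 9 = 16 days
Duration = max(16, 16) = 16 days

16 days


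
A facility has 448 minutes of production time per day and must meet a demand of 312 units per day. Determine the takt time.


Formula: Takt Time = Available Production Time / Customer Demand
Takt = 448 min/day / 312 units/day
Takt = 1.44 min/unit

1.44 min/unit


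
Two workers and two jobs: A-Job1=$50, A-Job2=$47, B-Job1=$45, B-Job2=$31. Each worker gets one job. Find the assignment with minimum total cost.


Option 1: A->1 + B->2 = $50 + $31 = $81
Option 2: A->2 + B->1 = $47 + $45 = $92
Min cost = min($81, $92) = $81

$81


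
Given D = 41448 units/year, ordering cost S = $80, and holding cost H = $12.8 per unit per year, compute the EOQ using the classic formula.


Formula: EOQ = sqrt(2 * D * S / H)
Numerator: 2 * 41448 * 80 = 6631680
2DS/H = 6631680 / 12.8 = 518100.0
EOQ = sqrt(518100.0) = 719.8 units

719.8 units


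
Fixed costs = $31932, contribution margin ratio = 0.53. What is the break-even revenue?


Formula: BER = Fixed Costs / Contribution Margin Ratio
BER = $31932 / 0.53
BER = $60249.06 (to the nearest cent)

$60249.06


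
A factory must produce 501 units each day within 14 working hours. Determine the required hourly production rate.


Formula: Production Rate = Daily Demand / Available Hours
Rate = 501 units/day / 14 hours/day
Rate = 35.8 units/hour

35.8 units/hour


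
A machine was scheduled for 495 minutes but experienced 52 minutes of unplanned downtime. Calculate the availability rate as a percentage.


Formula: Availability = (Planned Time - Downtime) / Planned Time * 100
Uptime = 495 - 52 = 443 min
Availability = 443 / 495 * 100 = 89.5%

89.5%


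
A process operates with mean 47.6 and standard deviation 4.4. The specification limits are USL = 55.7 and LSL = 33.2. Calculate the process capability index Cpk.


Cpu = (55.7 - 47.6) / (3 * 4.4) = 0.61
Cpl = (47.6 - 33.2) / (3 * 4.4) = 1.09
Cpk = min(0.61, 1.09) = 0.61

0.61


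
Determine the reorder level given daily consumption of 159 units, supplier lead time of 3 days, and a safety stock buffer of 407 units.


Formula: ROP = (Daily Demand * Lead Time) + Safety Stock
Demand during lead time = 159 * 3 = 477 units
ROP = 477 + 407 = 884 units

884 units


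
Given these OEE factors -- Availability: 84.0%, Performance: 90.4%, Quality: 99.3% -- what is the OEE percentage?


Formula: OEE = Availability * Performance * Quality / 10000
A * P = 84.0% * 90.4% / 100 = 75.94%
OEE = 75.94% * 99.3% / 100 = 75.4%

75.4%


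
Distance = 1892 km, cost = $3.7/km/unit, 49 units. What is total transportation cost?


TC = dist * cost * units = 1892 * 3.7 * 49 = $343019.60

$343019.60


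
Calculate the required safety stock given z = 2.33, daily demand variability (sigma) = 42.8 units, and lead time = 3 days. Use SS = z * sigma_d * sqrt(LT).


Formula: SS = z * sigma_d * sqrt(LT)
sqrt(LT) = sqrt(3) = 1.7321
SS = 2.33 * 42.8 * 1.7321
SS = 172.7 units

172.7 units


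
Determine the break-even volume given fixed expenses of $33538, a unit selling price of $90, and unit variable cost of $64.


Formula: BEQ = Fixed Costs / (Price - Variable Cost)
Contribution margin = $90 - $64 = $26/unit
BEQ = ceil($33538 / $26/unit) = ceil(1289.92) = 1290 units

1290 units


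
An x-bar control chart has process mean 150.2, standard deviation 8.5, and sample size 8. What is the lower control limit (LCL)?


LCL = 150.2 - 3 * 8.5 / sqrt(8)

141.18


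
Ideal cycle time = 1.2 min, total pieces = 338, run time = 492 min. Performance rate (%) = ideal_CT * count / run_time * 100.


Formula: Performance = (Ideal CT * Total Count) / Run Time * 100
Ideal output time = 1.2 * 338 = 405.6 min
Performance = 405.6 / 492 * 100 = 82.4%

82.4%


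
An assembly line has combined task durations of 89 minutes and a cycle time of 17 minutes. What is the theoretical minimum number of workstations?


Formula: N_min = ceil(Sum of Task Times / Cycle Time)
N_min = ceil(89 min / 17 min) = ceil(5.2353)
N_min = 6 stations

6


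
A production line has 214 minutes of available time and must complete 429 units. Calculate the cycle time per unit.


Formula: CT = Available Time / Number of Units
CT = 214 min / 429 units
CT = 0.5 min/unit

0.5 min/unit


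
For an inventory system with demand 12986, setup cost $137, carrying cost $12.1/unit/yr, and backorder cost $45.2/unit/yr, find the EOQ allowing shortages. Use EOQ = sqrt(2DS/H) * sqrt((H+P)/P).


Formula: EOQ* = sqrt(2DS/H) * sqrt((H+P)/P)
Base EOQ = sqrt(2*12986*137/12.1) = 542.28 units
Correction = sqrt((12.1+45.2)/45.2) = 1.12592
EOQ* = 542.28 * 1.12592 = 610.6 units

610.6 units


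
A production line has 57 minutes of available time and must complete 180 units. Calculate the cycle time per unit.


Formula: CT = Available Time / Number of Units
CT = 57 min / 180 units
CT = 0.32 min/unit

0.32 min/unit


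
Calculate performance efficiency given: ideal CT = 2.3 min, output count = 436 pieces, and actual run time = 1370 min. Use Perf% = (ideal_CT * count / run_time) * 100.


Formula: Performance = (Ideal CT * Total Count) / Run Time * 100
Ideal output time = 2.3 * 436 = 1002.8 min
Performance = 1002.8 / 1370 * 100 = 73.2%

73.2%


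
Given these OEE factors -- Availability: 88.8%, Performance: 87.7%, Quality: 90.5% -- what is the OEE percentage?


Formula: OEE = Availability * Performance * Quality / 10000
A * P = 88.8% * 87.7% / 100 = 77.88%
OEE = 77.88% * 90.5% / 100 = 70.5%

70.5%


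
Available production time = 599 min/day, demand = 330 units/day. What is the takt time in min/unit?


Formula: Takt Time = Available Production Time / Customer Demand
Takt = 599 min/day / 330 units/day
Takt = 1.82 min/unit

1.82 min/unit


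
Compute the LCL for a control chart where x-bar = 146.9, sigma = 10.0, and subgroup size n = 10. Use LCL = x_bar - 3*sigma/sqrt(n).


LCL = 146.9 - 3 * 10.0 / sqrt(10)

137.41


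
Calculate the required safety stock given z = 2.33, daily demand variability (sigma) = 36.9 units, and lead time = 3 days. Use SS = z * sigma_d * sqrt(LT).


Formula: SS = z * sigma_d * sqrt(LT)
sqrt(LT) = sqrt(3) = 1.7321
SS = 2.33 * 36.9 * 1.7321
SS = 148.9 units

148.9 units


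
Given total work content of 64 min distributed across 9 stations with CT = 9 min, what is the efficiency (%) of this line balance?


Formula: Efficiency = Sum of Task Times / (N_stations * CT) * 100
Total station capacity = 9 stations * 9 min = 81 min
Efficiency = 64 / 81 * 100 = 79.0%

79.0%


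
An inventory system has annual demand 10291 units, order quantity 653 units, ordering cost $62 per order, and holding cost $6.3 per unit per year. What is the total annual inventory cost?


TC = 10291/653 * 62 + 653/2 * 6.3

$3034.04


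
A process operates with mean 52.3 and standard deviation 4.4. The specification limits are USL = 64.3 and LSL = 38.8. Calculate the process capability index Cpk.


Cpu = (64.3 - 52.3) / (3 * 4.4) = 0.91
Cpl = (52.3 - 38.8) / (3 * 4.4) = 1.02
Cpk = min(0.91, 1.02) = 0.91

0.91


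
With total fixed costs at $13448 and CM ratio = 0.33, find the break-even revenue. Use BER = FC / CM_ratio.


Formula: BER = Fixed Costs / Contribution Margin Ratio
BER = $13448 / 0.33
BER = $40751.52 (to the nearest cent)

$40751.52


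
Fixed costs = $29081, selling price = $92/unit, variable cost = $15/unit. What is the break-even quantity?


Formula: BEQ = Fixed Costs / (Price - Variable Cost)
Contribution margin = $92 - $15 = $77/unit
BEQ = ceil($29081 / $77/unit) = ceil(377.68) = 378 units

378 units


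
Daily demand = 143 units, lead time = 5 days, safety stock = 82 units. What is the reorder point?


Formula: ROP = (Daily Demand * Lead Time) + Safety Stock
Demand during lead time = 143 * 5 = 715 units
ROP = 715 + 82 = 797 units

797 units


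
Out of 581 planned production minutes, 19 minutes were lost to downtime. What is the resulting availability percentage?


Formula: Availability = (Planned Time - Downtime) / Planned Time * 100
Uptime = 581 - 19 = 562 min
Availability = 562 / 581 * 100 = 96.7%

96.7%


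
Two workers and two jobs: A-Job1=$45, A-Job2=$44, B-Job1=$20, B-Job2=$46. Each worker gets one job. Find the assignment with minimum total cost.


Option 1: A->1 + B->2 = $45 + $46 = $91
Option 2: A->2 + B->1 = $44 + $20 = $64
Min cost = min($91, $64) = $64

$64


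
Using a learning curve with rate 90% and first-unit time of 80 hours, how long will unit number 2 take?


Formula: T_n = T_1 * (learning_rate)^(log2(n)) where learning_rate = rate/100
Doublings = log2(2) = 1
T_n = 80 * 0.9^1
T_n = 80 * 0.9 = 72.0 hours

72.0 hours


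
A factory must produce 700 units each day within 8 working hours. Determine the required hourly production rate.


Formula: Production Rate = Daily Demand / Available Hours
Rate = 700 units/day / 8 hours/day
Rate = 87.5 units/hour

87.5 units/hour


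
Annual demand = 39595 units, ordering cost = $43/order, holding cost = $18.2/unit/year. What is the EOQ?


Formula: EOQ = sqrt(2 * D * S / H)
Numerator: 2 * 39595 * 43 = 3405170
2DS/H = 3405170 / 18.2 = 187097.3
EOQ = sqrt(187097.3) = 432.5 units

432.5 units


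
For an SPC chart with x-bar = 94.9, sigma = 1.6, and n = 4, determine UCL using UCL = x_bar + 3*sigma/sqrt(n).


UCL = 94.9 + 3 * 1.6 / sqrt(4)

97.3


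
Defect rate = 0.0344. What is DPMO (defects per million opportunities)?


DPMO = defect_rate * 1000000 = 0.0344 * 1000000

34400


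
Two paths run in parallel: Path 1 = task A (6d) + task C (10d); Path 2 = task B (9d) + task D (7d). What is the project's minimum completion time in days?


Path 1 = 6 + 10 = 16 days
Path 2 = 9 + 7 = 16 days
Duration = max(16, 16) = 16 days

16 days


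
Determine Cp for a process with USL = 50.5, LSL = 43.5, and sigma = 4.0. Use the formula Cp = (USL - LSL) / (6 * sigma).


Cp = (50.5 - 43.5) / (6 * 4.0)

0.29


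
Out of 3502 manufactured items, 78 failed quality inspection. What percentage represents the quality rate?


Formula: Quality Rate = Good Pieces / Total Pieces * 100
Good pieces = 3502 - 78 = 3424
QR = 3424 / 3502 * 100 = 97.8%

97.8%


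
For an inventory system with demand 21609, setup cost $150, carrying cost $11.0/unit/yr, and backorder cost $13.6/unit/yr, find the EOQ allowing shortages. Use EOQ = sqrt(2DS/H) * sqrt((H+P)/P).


Formula: EOQ* = sqrt(2DS/H) * sqrt((H+P)/P)
Base EOQ = sqrt(2*21609*150/11.0) = 767.68 units
Correction = sqrt((11.0+13.6)/13.6) = 1.34493
EOQ* = 767.68 * 1.34493 = 1032.5 units

1032.5 units


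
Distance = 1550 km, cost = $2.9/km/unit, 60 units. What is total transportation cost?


TC = dist * cost * units = 1550 * 2.9 * 60 = $269700.00

$269700.00


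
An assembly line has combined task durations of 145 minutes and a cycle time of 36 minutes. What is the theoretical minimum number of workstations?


Formula: N_min = ceil(Sum of Task Times / Cycle Time)
N_min = ceil(145 min / 36 min) = ceil(4.0278)
N_min = 5 stations

5


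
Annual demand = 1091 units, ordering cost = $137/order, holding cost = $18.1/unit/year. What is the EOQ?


Formula: EOQ = sqrt(2 * D * S / H)
Numerator: 2 * 1091 * 137 = 298934
2DS/H = 298934 / 18.1 = 16515.7
EOQ = sqrt(16515.7) = 128.5 units

128.5 units


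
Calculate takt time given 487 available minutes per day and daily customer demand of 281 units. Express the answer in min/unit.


Formula: Takt Time = Available Production Time / Customer Demand
Takt = 487 min/day / 281 units/day
Takt = 1.73 min/unit

1.73 min/unit


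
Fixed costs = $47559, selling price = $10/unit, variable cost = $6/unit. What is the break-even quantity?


Formula: BEQ = Fixed Costs / (Price - Variable Cost)
Contribution margin = $10 - $6 = $4/unit
BEQ = ceil($47559 / $4/unit) = ceil(11889.75) = 11890 units

11890 units


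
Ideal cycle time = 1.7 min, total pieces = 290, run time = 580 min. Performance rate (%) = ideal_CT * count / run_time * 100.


Formula: Performance = (Ideal CT * Total Count) / Run Time * 100
Ideal output time = 1.7 * 290 = 493.0 min
Performance = 493.0 / 580 * 100 = 85.0%

85.0%


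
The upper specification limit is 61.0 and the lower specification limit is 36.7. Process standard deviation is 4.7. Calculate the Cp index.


Cp = (61.0 - 36.7) / (6 * 4.7)

0.86


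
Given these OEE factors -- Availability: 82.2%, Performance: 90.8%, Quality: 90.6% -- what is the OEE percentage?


Formula: OEE = Availability * Performance * Quality / 10000
A * P = 82.2% * 90.8% / 100 = 74.64%
OEE = 74.64% * 90.6% / 100 = 67.6%

67.6%


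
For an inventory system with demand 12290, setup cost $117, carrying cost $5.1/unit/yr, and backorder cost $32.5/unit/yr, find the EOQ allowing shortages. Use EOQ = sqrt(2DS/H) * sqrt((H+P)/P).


Formula: EOQ* = sqrt(2DS/H) * sqrt((H+P)/P)
Base EOQ = sqrt(2*12290*117/5.1) = 750.93 units
Correction = sqrt((5.1+32.5)/32.5) = 1.0756
EOQ* = 750.93 * 1.0756 = 807.7 units

807.7 units


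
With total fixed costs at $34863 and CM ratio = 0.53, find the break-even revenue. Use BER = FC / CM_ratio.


Formula: BER = Fixed Costs / Contribution Margin Ratio
BER = $34863 / 0.53
BER = $65779.25 (to the nearest cent)

$65779.25


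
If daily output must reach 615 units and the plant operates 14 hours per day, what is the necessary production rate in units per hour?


Formula: Production Rate = Daily Demand / Available Hours
Rate = 615 units/day / 14 hours/day
Rate = 43.9 units/hour

43.9 units/hour


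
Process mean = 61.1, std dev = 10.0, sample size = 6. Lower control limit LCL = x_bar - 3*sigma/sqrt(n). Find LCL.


LCL = 61.1 - 3 * 10.0 / sqrt(6)

48.85
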